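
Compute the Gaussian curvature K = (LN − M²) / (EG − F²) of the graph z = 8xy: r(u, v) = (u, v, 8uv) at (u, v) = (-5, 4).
K = -64/6890625

Coefficients of the first fundamental form: E = 64*v^2 + 1, F = 64*u*v, G = 64*u^2 + 1.
Coefficients of the second fundamental form: L = 0, M = 8/sqrt(64*u^2 + 64*v^2 + 1), N = 0.
Assemble K = (LN − M²)/(EG − F²) = -64/(4096*u^4 + 8192*u^2*v^2 + 128*u^2 + 4096*v^4 + 128*v^2 + 1). At (u, v) = (-5, 4): K = -64/6890625.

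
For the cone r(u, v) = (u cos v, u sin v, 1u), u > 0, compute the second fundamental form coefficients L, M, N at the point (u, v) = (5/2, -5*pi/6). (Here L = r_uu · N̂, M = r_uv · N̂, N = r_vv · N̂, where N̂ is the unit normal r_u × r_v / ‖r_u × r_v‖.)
L = 0;  M = 0;  N = 5*sqrt(2)/4

Compute the unit normal N̂(u, v) = (-sqrt(2)*u*cos(v)/(2*Abs(u)), -sqrt(2)*u*sin(v)/(2*Abs(u)), sqrt(2)*u/(2*Abs(u))), and the second partials r_uu, r_uv, r_vv. Take dot products:
  L(u, v) = r_uu · N̂ = 0,
  M(u, v) = r_uv · N̂ = 0,
  N(u, v) = r_vv · N̂ = sqrt(2)*u^2/(2*Abs(u)).
Evaluating at (u, v) = (5/2, -5*pi/6):
  L = 0, M = 0, N = 5*sqrt(2)/4.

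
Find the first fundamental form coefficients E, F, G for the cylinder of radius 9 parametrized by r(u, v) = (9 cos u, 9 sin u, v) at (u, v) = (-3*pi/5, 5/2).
E = 81;  F = 0;  G = 1

Partials: r_u = (-9*sin(u), 9*cos(u), 0), r_v = (0, 0, 1). As functions of (u, v):
  E = r_u · r_u = 81,
  F = r_u · r_v = 0,
  G = r_v · r_v = 1.
Evaluating at (u, v) = (-3*pi/5, 5/2): E = 81, F = 0, G = 1.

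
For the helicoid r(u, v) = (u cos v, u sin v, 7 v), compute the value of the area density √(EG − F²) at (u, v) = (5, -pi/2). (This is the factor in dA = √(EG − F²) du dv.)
√(EG − F²)|_{(5, -pi/2)} = sqrt(74)

E = 1, F = 0, G = u^2 + 49, so EG − F² = u^2 + 49. Taking the positive square root: √(EG − F²) = sqrt(u^2 + 49). At (u, v) = (5, -pi/2): sqrt(74).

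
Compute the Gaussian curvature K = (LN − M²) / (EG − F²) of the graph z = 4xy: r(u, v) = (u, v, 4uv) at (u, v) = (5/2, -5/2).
K = -16/40401

Coefficients of the first fundamental form: E = 16*v^2 + 1, F = 16*u*v, G = 16*u^2 + 1.
Coefficients of the second fundamental form: L = 0, M = 4/sqrt(16*u^2 + 16*v^2 + 1), N = 0.
Assemble K = (LN − M²)/(EG − F²) = -16/(256*u^4 + 512*u^2*v^2 + 32*u^2 + 256*v^4 + 32*v^2 + 1). At (u, v) = (5/2, -5/2): K = -16/40401.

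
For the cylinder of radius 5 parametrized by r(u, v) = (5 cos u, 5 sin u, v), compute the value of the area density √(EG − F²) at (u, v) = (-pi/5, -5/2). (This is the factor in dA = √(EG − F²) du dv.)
√(EG − F²)|_{(-pi/5, -5/2)} = 5

E = 25, F = 0, G = 1, so EG − F² = 25. Taking the positive square root: √(EG − F²) = 5. At (u, v) = (-pi/5, -5/2): 5.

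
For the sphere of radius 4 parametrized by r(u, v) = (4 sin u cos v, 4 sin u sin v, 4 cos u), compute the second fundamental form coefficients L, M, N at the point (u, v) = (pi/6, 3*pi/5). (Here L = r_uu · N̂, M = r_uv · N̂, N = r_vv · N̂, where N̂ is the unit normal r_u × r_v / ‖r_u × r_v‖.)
L = -4;  M = 0;  N = -1

Compute the unit normal N̂(u, v) = (sin(u)^2*cos(v)/Abs(sin(u)), sin(u)^2*sin(v)/Abs(sin(u)), sin(2*u)/(2*Abs(sin(u)))), and the second partials r_uu, r_uv, r_vv. Take dot products:
  L(u, v) = r_uu · N̂ = -4*sin(u)/Abs(sin(u)),
  M(u, v) = r_uv · N̂ = 0,
  N(u, v) = r_vv · N̂ = -4*sin(u)^3/Abs(sin(u)).
Evaluating at (u, v) = (pi/6, 3*pi/5):
  L = -4, M = 0, N = -1.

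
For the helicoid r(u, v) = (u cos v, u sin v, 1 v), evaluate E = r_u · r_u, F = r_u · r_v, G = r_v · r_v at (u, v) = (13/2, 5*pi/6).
E = 1;  F = 0;  G = 173/4

Partials: r_u = (cos(v), sin(v), 0), r_v = (-u*sin(v), u*cos(v), 1). As functions of (u, v):
  E = r_u · r_u = 1,
  F = r_u · r_v = 0,
  G = r_v · r_v = u^2 + 1.
Evaluating at (u, v) = (13/2, 5*pi/6): E = 1, F = 0, G = 173/4.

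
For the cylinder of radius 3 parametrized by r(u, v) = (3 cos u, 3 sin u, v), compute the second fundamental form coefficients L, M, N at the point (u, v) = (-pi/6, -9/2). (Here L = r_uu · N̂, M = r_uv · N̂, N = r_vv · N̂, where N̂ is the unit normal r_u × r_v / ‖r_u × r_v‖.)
L = -3;  M = 0;  N = 0

Compute the unit normal N̂(u, v) = (cos(u), sin(u), 0), and the second partials r_uu, r_uv, r_vv. Take dot products:
  L(u, v) = r_uu · N̂ = -3,
  M(u, v) = r_uv · N̂ = 0,
  N(u, v) = r_vv · N̂ = 0.
Evaluating at (u, v) = (-pi/6, -9/2):
  L = -3, M = 0, N = 0.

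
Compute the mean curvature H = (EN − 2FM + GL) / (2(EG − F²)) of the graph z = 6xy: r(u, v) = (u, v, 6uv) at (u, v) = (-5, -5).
H = -5400*sqrt(1801)/3243601

With E = 36*v^2 + 1, F = 36*u*v, G = 36*u^2 + 1, L = 0, M = 6/sqrt(36*u^2 + 36*v^2 + 1), N = 0, assemble
  H = (EN − 2FM + GL) / (2(EG − F²)) = -216*u*v/(36*u^2 + 36*v^2 + 1)^(3/2).
At (u, v) = (-5, -5): H = -5400*sqrt(1801)/3243601.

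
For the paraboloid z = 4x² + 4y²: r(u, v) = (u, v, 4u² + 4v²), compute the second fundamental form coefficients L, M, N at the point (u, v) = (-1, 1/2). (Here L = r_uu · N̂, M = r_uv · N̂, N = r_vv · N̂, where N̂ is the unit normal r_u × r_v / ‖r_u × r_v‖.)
L = 8/9;  M = 0;  N = 8/9

Compute the unit normal N̂(u, v) = (-8*u/sqrt(64*u^2 + 64*v^2 + 1), -8*v/sqrt(64*u^2 + 64*v^2 + 1), 1/sqrt(64*u^2 + 64*v^2 + 1)), and the second partials r_uu, r_uv, r_vv. Take dot products:
  L(u, v) = r_uu · N̂ = 8/sqrt(64*u^2 + 64*v^2 + 1),
  M(u, v) = r_uv · N̂ = 0,
  N(u, v) = r_vv · N̂ = 8/sqrt(64*u^2 + 64*v^2 + 1).
Evaluating at (u, v) = (-1, 1/2):
  L = 8/9, M = 0, N = 8/9.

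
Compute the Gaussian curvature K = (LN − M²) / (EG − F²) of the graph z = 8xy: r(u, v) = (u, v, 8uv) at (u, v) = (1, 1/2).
K = -64/6561

Coefficients of the first fundamental form: E = 64*v^2 + 1, F = 64*u*v, G = 64*u^2 + 1.
Coefficients of the second fundamental form: L = 0, M = 8/sqrt(64*u^2 + 64*v^2 + 1), N = 0.
Assemble K = (LN − M²)/(EG − F²) = -64/(4096*u^4 + 8192*u^2*v^2 + 128*u^2 + 4096*v^4 + 128*v^2 + 1). At (u, v) = (1, 1/2): K = -64/6561.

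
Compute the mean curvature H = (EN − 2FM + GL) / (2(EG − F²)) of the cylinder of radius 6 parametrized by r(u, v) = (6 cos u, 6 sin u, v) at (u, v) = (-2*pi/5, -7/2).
H = -1/12

With E = 36, F = 0, G = 1, L = -6, M = 0, N = 0, assemble
  H = (EN − 2FM + GL) / (2(EG − F²)) = -1/12.
At (u, v) = (-2*pi/5, -7/2): H = -1/12.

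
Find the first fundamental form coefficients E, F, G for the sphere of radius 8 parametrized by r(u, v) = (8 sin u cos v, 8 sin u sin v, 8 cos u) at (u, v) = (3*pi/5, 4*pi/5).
E = 64;  F = 0;  G = 8*sqrt(5) + 40

Partials: r_u = (8*cos(u)*cos(v), 8*sin(v)*cos(u), -8*sin(u)), r_v = (-8*sin(u)*sin(v), 8*sin(u)*cos(v), 0). As functions of (u, v):
  E = r_u · r_u = 64,
  F = r_u · r_v = 0,
  G = r_v · r_v = 64*sin(u)^2.
Evaluating at (u, v) = (3*pi/5, 4*pi/5): E = 64, F = 0, G = 8*sqrt(5) + 40.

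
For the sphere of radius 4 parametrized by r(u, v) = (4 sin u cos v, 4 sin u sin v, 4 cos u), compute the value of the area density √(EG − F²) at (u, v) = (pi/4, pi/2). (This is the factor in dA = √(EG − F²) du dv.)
√(EG − F²)|_{(pi/4, pi/2)} = 8*sqrt(2)

E = 16, F = 0, G = 16*sin(u)^2, so EG − F² = 256*sin(u)^2. Taking the positive square root: √(EG − F²) = 16*Abs(sin(u)). At (u, v) = (pi/4, pi/2): 8*sqrt(2).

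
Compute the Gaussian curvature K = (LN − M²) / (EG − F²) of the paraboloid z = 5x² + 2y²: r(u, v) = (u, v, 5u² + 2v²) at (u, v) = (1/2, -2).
K = 2/405

Coefficients of the first fundamental form: E = 100*u^2 + 1, F = 40*u*v, G = 16*v^2 + 1.
Coefficients of the second fundamental form: L = 10/sqrt(100*u^2 + 16*v^2 + 1), M = 0, N = 4/sqrt(100*u^2 + 16*v^2 + 1).
Assemble K = (LN − M²)/(EG − F²) = 40/(10000*u^4 + 3200*u^2*v^2 + 200*u^2 + 256*v^4 + 32*v^2 + 1). At (u, v) = (1/2, -2): K = 2/405.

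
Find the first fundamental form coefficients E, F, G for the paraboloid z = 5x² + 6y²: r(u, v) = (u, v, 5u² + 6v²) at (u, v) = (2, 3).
E = 401;  F = 720;  G = 1297

Partials: r_u = (1, 0, 10*u), r_v = (0, 1, 12*v). As functions of (u, v):
  E = r_u · r_u = 100*u^2 + 1,
  F = r_u · r_v = 120*u*v,
  G = r_v · r_v = 144*v^2 + 1.
Evaluating at (u, v) = (2, 3): E = 401, F = 720, G = 1297.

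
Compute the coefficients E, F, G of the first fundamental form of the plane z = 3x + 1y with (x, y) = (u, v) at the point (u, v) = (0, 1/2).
E = 10;  F = 3;  G = 2

Partials: r_u = (1, 0, 3), r_v = (0, 1, 1). As functions of (u, v):
  E = r_u · r_u = 10,
  F = r_u · r_v = 3,
  G = r_v · r_v = 2.
Evaluating at (u, v) = (0, 1/2): E = 10, F = 3, G = 2.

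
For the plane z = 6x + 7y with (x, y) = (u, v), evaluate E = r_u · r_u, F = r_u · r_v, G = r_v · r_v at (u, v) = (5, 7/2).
E = 37;  F = 42;  G = 50

Partials: r_u = (1, 0, 6), r_v = (0, 1, 7). As functions of (u, v):
  E = r_u · r_u = 37,
  F = r_u · r_v = 42,
  G = r_v · r_v = 50.
Evaluating at (u, v) = (5, 7/2): E = 37, F = 42, G = 50.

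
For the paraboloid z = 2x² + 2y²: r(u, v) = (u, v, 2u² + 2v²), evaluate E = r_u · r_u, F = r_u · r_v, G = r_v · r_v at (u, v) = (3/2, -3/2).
E = 37;  F = -36;  G = 37

Partials: r_u = (1, 0, 4*u), r_v = (0, 1, 4*v). As functions of (u, v):
  E = r_u · r_u = 16*u^2 + 1,
  F = r_u · r_v = 16*u*v,
  G = r_v · r_v = 16*v^2 + 1.
Evaluating at (u, v) = (3/2, -3/2): E = 37, F = -36, G = 37.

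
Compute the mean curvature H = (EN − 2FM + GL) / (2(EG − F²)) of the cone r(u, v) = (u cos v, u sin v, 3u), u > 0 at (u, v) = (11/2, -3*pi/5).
H = 3*sqrt(10)/110

With E = 10, F = 0, G = u^2, L = 0, M = 0, N = 3*sqrt(10)*u^2/(10*Abs(u)), assemble
  H = (EN − 2FM + GL) / (2(EG − F²)) = 3*sqrt(10)/(20*Abs(u)).
At (u, v) = (11/2, -3*pi/5): H = 3*sqrt(10)/110.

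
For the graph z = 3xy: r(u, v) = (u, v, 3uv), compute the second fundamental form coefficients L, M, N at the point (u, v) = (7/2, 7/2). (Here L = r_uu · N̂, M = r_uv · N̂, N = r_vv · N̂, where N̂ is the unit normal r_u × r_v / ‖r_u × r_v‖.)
L = 0;  M = 3*sqrt(886)/443;  N = 0

Compute the unit normal N̂(u, v) = (-3*v/sqrt(9*u^2 + 9*v^2 + 1), -3*u/sqrt(9*u^2 + 9*v^2 + 1), 1/sqrt(9*u^2 + 9*v^2 + 1)), and the second partials r_uu, r_uv, r_vv. Take dot products:
  L(u, v) = r_uu · N̂ = 0,
  M(u, v) = r_uv · N̂ = 3/sqrt(9*u^2 + 9*v^2 + 1),
  N(u, v) = r_vv · N̂ = 0.
Evaluating at (u, v) = (7/2, 7/2):
  L = 0, M = 3*sqrt(886)/443, N = 0.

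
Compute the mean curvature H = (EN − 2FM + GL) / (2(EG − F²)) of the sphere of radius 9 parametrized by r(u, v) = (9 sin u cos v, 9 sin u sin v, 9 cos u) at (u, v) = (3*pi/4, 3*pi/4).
H = -1/9

With E = 81, F = 0, G = 81*sin(u)^2, L = -9*sin(u)/Abs(sin(u)), M = 0, N = -9*sin(u)^3/Abs(sin(u)), assemble
  H = (EN − 2FM + GL) / (2(EG − F²)) = -sin(u)/(9*Abs(sin(u))).
At (u, v) = (3*pi/4, 3*pi/4): H = -1/9.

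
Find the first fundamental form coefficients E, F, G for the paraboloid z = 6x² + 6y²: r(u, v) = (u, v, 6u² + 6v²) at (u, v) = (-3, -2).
E = 1297;  F = 864;  G = 577

Partials: r_u = (1, 0, 12*u), r_v = (0, 1, 12*v). As functions of (u, v):
  E = r_u · r_u = 144*u^2 + 1,
  F = r_u · r_v = 144*u*v,
  G = r_v · r_v = 144*v^2 + 1.
Evaluating at (u, v) = (-3, -2): E = 1297, F = 864, G = 577.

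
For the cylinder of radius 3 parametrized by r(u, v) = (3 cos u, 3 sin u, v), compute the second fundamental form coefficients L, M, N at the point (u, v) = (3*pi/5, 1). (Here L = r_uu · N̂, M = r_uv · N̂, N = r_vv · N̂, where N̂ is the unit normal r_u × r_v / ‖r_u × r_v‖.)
L = -3;  M = 0;  N = 0

Compute the unit normal N̂(u, v) = (cos(u), sin(u), 0), and the second partials r_uu, r_uv, r_vv. Take dot products:
  L(u, v) = r_uu · N̂ = -3,
  M(u, v) = r_uv · N̂ = 0,
  N(u, v) = r_vv · N̂ = 0.
Evaluating at (u, v) = (3*pi/5, 1):
  L = -3, M = 0, N = 0.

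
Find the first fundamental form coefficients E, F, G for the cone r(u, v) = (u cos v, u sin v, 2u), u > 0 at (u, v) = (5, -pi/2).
E = 5;  F = 0;  G = 25

Partials: r_u = (cos(v), sin(v), 2), r_v = (-u*sin(v), u*cos(v), 0). As functions of (u, v):
  E = r_u · r_u = 5,
  F = r_u · r_v = 0,
  G = r_v · r_v = u^2.
Evaluating at (u, v) = (5, -pi/2): E = 5, F = 0, G = 25.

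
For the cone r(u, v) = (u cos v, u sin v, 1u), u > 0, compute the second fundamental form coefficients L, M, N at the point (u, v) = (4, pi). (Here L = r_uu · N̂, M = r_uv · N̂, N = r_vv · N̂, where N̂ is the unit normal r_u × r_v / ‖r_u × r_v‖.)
L = 0;  M = 0;  N = 2*sqrt(2)

Compute the unit normal N̂(u, v) = (-sqrt(2)*u*cos(v)/(2*Abs(u)), -sqrt(2)*u*sin(v)/(2*Abs(u)), sqrt(2)*u/(2*Abs(u))), and the second partials r_uu, r_uv, r_vv. Take dot products:
  L(u, v) = r_uu · N̂ = 0,
  M(u, v) = r_uv · N̂ = 0,
  N(u, v) = r_vv · N̂ = sqrt(2)*u^2/(2*Abs(u)).
Evaluating at (u, v) = (4, pi):
  L = 0, M = 0, N = 2*sqrt(2).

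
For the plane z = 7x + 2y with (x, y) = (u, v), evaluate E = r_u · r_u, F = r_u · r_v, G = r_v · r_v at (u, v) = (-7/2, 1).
E = 50;  F = 14;  G = 5

Partials: r_u = (1, 0, 7), r_v = (0, 1, 2). As functions of (u, v):
  E = r_u · r_u = 50,
  F = r_u · r_v = 14,
  G = r_v · r_v = 5.
Evaluating at (u, v) = (-7/2, 1): E = 50, F = 14, G = 5.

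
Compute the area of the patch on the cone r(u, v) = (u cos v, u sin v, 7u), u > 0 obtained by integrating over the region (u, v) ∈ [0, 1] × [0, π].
Area = 5*sqrt(2)*pi/2

Area = ∫∫ √(EG − F²) du dv with √(EG − F²) = 5*sqrt(2)*Abs(u). Integrating over [0, 1] × [0, π] gives 5*sqrt(2)*pi/2.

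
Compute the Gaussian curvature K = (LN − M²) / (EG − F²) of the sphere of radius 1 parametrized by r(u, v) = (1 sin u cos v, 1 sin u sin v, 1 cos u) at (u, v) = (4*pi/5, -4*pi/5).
K = 1

Coefficients of the first fundamental form: E = 1, F = 0, G = sin(u)^2.
Coefficients of the second fundamental form: L = -sin(u)/Abs(sin(u)), M = 0, N = -sin(u)^3/Abs(sin(u)).
Assemble K = (LN − M²)/(EG − F²) = 1. At (u, v) = (4*pi/5, -4*pi/5): K = 1.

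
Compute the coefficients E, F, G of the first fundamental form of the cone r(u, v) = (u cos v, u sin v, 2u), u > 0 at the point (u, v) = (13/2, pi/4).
E = 5;  F = 0;  G = 169/4

Partials: r_u = (cos(v), sin(v), 2), r_v = (-u*sin(v), u*cos(v), 0). As functions of (u, v):
  E = r_u · r_u = 5,
  F = r_u · r_v = 0,
  G = r_v · r_v = u^2.
Evaluating at (u, v) = (13/2, pi/4): E = 5, F = 0, G = 169/4.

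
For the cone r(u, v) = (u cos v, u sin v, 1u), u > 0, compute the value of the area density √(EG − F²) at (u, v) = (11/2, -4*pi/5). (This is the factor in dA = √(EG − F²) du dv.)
√(EG − F²)|_{(11/2, -4*pi/5)} = 11*sqrt(2)/2

E = 2, F = 0, G = u^2, so EG − F² = 2*u^2. Taking the positive square root: √(EG − F²) = sqrt(2)*Abs(u). At (u, v) = (11/2, -4*pi/5): 11*sqrt(2)/2.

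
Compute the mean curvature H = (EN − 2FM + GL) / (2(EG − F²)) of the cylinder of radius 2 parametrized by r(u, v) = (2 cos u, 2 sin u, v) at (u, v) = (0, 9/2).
H = -1/4

With E = 4, F = 0, G = 1, L = -2, M = 0, N = 0, assemble
  H = (EN − 2FM + GL) / (2(EG − F²)) = -1/4.
At (u, v) = (0, 9/2): H = -1/4.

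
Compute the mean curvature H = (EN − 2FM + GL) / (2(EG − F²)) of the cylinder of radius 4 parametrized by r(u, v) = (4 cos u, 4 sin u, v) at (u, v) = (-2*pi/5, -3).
H = -1/8

With E = 16, F = 0, G = 1, L = -4, M = 0, N = 0, assemble
  H = (EN − 2FM + GL) / (2(EG − F²)) = -1/8.
At (u, v) = (-2*pi/5, -3): H = -1/8.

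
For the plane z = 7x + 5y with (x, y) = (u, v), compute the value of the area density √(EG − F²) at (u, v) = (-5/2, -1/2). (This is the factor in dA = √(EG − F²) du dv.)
√(EG − F²)|_{(-5/2, -1/2)} = 5*sqrt(3)

E = 50, F = 35, G = 26, so EG − F² = 75. Taking the positive square root: √(EG − F²) = 5*sqrt(3). At (u, v) = (-5/2, -1/2): 5*sqrt(3).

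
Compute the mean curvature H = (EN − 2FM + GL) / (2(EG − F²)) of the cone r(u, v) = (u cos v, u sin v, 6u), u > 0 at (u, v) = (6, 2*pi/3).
H = sqrt(37)/74

With E = 37, F = 0, G = u^2, L = 0, M = 0, N = 6*sqrt(37)*u^2/(37*Abs(u)), assemble
  H = (EN − 2FM + GL) / (2(EG − F²)) = 3*sqrt(37)/(37*Abs(u)).
At (u, v) = (6, 2*pi/3): H = sqrt(37)/74.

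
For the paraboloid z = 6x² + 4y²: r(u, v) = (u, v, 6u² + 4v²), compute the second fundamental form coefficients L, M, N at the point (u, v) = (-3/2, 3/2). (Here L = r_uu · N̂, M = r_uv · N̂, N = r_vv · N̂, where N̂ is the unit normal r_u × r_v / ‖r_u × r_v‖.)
L = 12*sqrt(469)/469;  M = 0;  N = 8*sqrt(469)/469

Compute the unit normal N̂(u, v) = (-12*u/sqrt(144*u^2 + 64*v^2 + 1), -8*v/sqrt(144*u^2 + 64*v^2 + 1), 1/sqrt(144*u^2 + 64*v^2 + 1)), and the second partials r_uu, r_uv, r_vv. Take dot products:
  L(u, v) = r_uu · N̂ = 12/sqrt(144*u^2 + 64*v^2 + 1),
  M(u, v) = r_uv · N̂ = 0,
  N(u, v) = r_vv · N̂ = 8/sqrt(144*u^2 + 64*v^2 + 1).
Evaluating at (u, v) = (-3/2, 3/2):
  L = 12*sqrt(469)/469, M = 0, N = 8*sqrt(469)/469.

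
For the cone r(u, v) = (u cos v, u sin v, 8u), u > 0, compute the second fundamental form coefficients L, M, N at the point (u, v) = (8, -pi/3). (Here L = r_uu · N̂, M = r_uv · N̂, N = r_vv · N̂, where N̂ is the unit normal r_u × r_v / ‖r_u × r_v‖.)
L = 0;  M = 0;  N = 64*sqrt(65)/65

Compute the unit normal N̂(u, v) = (-8*sqrt(65)*u*cos(v)/(65*Abs(u)), -8*sqrt(65)*u*sin(v)/(65*Abs(u)), sqrt(65)*u/(65*Abs(u))), and the second partials r_uu, r_uv, r_vv. Take dot products:
  L(u, v) = r_uu · N̂ = 0,
  M(u, v) = r_uv · N̂ = 0,
  N(u, v) = r_vv · N̂ = 8*sqrt(65)*u^2/(65*Abs(u)).
Evaluating at (u, v) = (8, -pi/3):
  L = 0, M = 0, N = 64*sqrt(65)/65.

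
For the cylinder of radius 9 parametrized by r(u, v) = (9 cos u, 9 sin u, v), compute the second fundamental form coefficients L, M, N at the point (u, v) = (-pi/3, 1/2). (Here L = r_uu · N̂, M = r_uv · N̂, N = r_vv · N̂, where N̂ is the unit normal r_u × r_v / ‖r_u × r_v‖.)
L = -9;  M = 0;  N = 0

Compute the unit normal N̂(u, v) = (cos(u), sin(u), 0), and the second partials r_uu, r_uv, r_vv. Take dot products:
  L(u, v) = r_uu · N̂ = -9,
  M(u, v) = r_uv · N̂ = 0,
  N(u, v) = r_vv · N̂ = 0.
Evaluating at (u, v) = (-pi/3, 1/2):
  L = -9, M = 0, N = 0.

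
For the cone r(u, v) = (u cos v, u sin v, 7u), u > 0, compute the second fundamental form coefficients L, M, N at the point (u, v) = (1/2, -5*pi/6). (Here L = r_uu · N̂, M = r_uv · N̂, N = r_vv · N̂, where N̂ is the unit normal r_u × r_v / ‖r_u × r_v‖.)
L = 0;  M = 0;  N = 7*sqrt(2)/20

Compute the unit normal N̂(u, v) = (-7*sqrt(2)*u*cos(v)/(10*Abs(u)), -7*sqrt(2)*u*sin(v)/(10*Abs(u)), sqrt(2)*u/(10*Abs(u))), and the second partials r_uu, r_uv, r_vv. Take dot products:
  L(u, v) = r_uu · N̂ = 0,
  M(u, v) = r_uv · N̂ = 0,
  N(u, v) = r_vv · N̂ = 7*sqrt(2)*u^2/(10*Abs(u)).
Evaluating at (u, v) = (1/2, -5*pi/6):
  L = 0, M = 0, N = 7*sqrt(2)/20.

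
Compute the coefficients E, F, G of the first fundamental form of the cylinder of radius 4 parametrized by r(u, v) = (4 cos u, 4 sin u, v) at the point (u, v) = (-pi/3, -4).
E = 16;  F = 0;  G = 1

Partials: r_u = (-4*sin(u), 4*cos(u), 0), r_v = (0, 0, 1). As functions of (u, v):
  E = r_u · r_u = 16,
  F = r_u · r_v = 0,
  G = r_v · r_v = 1.
Evaluating at (u, v) = (-pi/3, -4): E = 16, F = 0, G = 1.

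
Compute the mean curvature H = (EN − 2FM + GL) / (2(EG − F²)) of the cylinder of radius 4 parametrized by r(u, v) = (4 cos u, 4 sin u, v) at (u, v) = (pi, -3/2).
H = -1/8

With E = 16, F = 0, G = 1, L = -4, M = 0, N = 0, assemble
  H = (EN − 2FM + GL) / (2(EG − F²)) = -1/8.
At (u, v) = (pi, -3/2): H = -1/8.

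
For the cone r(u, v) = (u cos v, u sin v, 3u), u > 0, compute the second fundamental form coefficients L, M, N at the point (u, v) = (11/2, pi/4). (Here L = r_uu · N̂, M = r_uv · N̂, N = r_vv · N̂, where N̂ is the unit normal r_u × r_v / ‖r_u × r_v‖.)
L = 0;  M = 0;  N = 33*sqrt(10)/20

Compute the unit normal N̂(u, v) = (-3*sqrt(10)*u*cos(v)/(10*Abs(u)), -3*sqrt(10)*u*sin(v)/(10*Abs(u)), sqrt(10)*u/(10*Abs(u))), and the second partials r_uu, r_uv, r_vv. Take dot products:
  L(u, v) = r_uu · N̂ = 0,
  M(u, v) = r_uv · N̂ = 0,
  N(u, v) = r_vv · N̂ = 3*sqrt(10)*u^2/(10*Abs(u)).
Evaluating at (u, v) = (11/2, pi/4):
  L = 0, M = 0, N = 33*sqrt(10)/20.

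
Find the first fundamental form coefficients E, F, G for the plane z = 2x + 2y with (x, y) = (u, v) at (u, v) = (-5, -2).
E = 5;  F = 4;  G = 5

Partials: r_u = (1, 0, 2), r_v = (0, 1, 2). As functions of (u, v):
  E = r_u · r_u = 5,
  F = r_u · r_v = 4,
  G = r_v · r_v = 5.
Evaluating at (u, v) = (-5, -2): E = 5, F = 4, G = 5.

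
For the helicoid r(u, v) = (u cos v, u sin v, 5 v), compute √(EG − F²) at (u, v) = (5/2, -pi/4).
√(EG − F²)|_{(5/2, -pi/4)} = 5*sqrt(5)/2

E = 1, F = 0, G = u^2 + 25; EG − F² = u^2 + 25; √(EG − F²) = sqrt(u^2 + 25). At the given point: 5*sqrt(5)/2.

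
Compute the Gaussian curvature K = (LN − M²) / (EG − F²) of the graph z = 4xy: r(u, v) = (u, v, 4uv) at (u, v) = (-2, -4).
K = -16/103041

Coefficients of the first fundamental form: E = 16*v^2 + 1, F = 16*u*v, G = 16*u^2 + 1.
Coefficients of the second fundamental form: L = 0, M = 4/sqrt(16*u^2 + 16*v^2 + 1), N = 0.
Assemble K = (LN − M²)/(EG − F²) = -16/(256*u^4 + 512*u^2*v^2 + 32*u^2 + 256*v^4 + 32*v^2 + 1). At (u, v) = (-2, -4): K = -16/103041.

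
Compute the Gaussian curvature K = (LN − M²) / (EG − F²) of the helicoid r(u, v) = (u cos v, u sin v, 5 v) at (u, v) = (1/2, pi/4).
K = -400/10201

Coefficients of the first fundamental form: E = 1, F = 0, G = u^2 + 25.
Coefficients of the second fundamental form: L = 0, M = -5/sqrt(u^2 + 25), N = 0.
Assemble K = (LN − M²)/(EG − F²) = -25/(u^2 + 25)^2. At (u, v) = (1/2, pi/4): K = -400/10201.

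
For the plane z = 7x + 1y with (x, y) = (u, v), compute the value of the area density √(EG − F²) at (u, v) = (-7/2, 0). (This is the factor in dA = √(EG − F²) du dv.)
√(EG − F²)|_{(-7/2, 0)} = sqrt(51)

E = 50, F = 7, G = 2, so EG − F² = 51. Taking the positive square root: √(EG − F²) = sqrt(51). At (u, v) = (-7/2, 0): sqrt(51).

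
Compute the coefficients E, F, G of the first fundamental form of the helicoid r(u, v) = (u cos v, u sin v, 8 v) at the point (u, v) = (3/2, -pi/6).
E = 1;  F = 0;  G = 265/4

Partials: r_u = (cos(v), sin(v), 0), r_v = (-u*sin(v), u*cos(v), 8). As functions of (u, v):
  E = r_u · r_u = 1,
  F = r_u · r_v = 0,
  G = r_v · r_v = u^2 + 64.
Evaluating at (u, v) = (3/2, -pi/6): E = 1, F = 0, G = 265/4.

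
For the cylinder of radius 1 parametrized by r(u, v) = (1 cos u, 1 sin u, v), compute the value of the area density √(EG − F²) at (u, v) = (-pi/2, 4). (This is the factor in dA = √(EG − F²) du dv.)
√(EG − F²)|_{(-pi/2, 4)} = 1

E = 1, F = 0, G = 1, so EG − F² = 1. Taking the positive square root: √(EG − F²) = 1. At (u, v) = (-pi/2, 4): 1.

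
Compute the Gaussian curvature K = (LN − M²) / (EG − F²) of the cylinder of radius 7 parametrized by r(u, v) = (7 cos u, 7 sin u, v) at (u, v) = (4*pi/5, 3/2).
K = 0

Coefficients of the first fundamental form: E = 49, F = 0, G = 1.
Coefficients of the second fundamental form: L = -7, M = 0, N = 0.
Assemble K = (LN − M²)/(EG − F²) = 0. At (u, v) = (4*pi/5, 3/2): K = 0.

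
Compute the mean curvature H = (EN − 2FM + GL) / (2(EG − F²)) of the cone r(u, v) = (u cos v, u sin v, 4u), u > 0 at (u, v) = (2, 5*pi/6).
H = sqrt(17)/17

With E = 17, F = 0, G = u^2, L = 0, M = 0, N = 4*sqrt(17)*u^2/(17*Abs(u)), assemble
  H = (EN − 2FM + GL) / (2(EG − F²)) = 2*sqrt(17)/(17*Abs(u)).
At (u, v) = (2, 5*pi/6): H = sqrt(17)/17.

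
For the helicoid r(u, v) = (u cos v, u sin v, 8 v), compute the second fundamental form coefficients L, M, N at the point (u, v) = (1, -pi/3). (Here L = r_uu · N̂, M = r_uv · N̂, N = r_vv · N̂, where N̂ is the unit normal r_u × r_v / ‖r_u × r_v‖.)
L = 0;  M = -8*sqrt(65)/65;  N = 0

Compute the unit normal N̂(u, v) = (8*sin(v)/sqrt(u^2 + 64), -8*cos(v)/sqrt(u^2 + 64), u/sqrt(u^2 + 64)), and the second partials r_uu, r_uv, r_vv. Take dot products:
  L(u, v) = r_uu · N̂ = 0,
  M(u, v) = r_uv · N̂ = -8/sqrt(u^2 + 64),
  N(u, v) = r_vv · N̂ = 0.
Evaluating at (u, v) = (1, -pi/3):
  L = 0, M = -8*sqrt(65)/65, N = 0.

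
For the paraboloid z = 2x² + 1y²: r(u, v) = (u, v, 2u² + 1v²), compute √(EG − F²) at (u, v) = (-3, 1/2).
√(EG − F²)|_{(-3, 1/2)} = sqrt(146)

E = 16*u^2 + 1, F = 8*u*v, G = 4*v^2 + 1; EG − F² = 16*u^2 + 4*v^2 + 1; √(EG − F²) = sqrt(16*u^2 + 4*v^2 + 1). At the given point: sqrt(146).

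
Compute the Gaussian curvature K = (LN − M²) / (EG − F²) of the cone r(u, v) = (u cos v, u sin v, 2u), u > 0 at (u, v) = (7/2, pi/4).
K = 0

Coefficients of the first fundamental form: E = 5, F = 0, G = u^2.
Coefficients of the second fundamental form: L = 0, M = 0, N = 2*sqrt(5)*u^2/(5*Abs(u)).
Assemble K = (LN − M²)/(EG − F²) = 0. At (u, v) = (7/2, pi/4): K = 0.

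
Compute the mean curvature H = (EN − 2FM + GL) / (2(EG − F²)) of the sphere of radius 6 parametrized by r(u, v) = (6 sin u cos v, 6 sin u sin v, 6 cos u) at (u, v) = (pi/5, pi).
H = -1/6

With E = 36, F = 0, G = 36*sin(u)^2, L = -6*sin(u)/Abs(sin(u)), M = 0, N = -6*sin(u)^3/Abs(sin(u)), assemble
  H = (EN − 2FM + GL) / (2(EG − F²)) = -sin(u)/(6*Abs(sin(u))).
At (u, v) = (pi/5, pi): H = -1/6.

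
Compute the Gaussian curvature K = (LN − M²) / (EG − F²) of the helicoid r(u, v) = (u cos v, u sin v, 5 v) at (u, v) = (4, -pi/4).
K = -25/1681

Coefficients of the first fundamental form: E = 1, F = 0, G = u^2 + 25.
Coefficients of the second fundamental form: L = 0, M = -5/sqrt(u^2 + 25), N = 0.
Assemble K = (LN − M²)/(EG − F²) = -25/(u^2 + 25)^2. At (u, v) = (4, -pi/4): K = -25/1681.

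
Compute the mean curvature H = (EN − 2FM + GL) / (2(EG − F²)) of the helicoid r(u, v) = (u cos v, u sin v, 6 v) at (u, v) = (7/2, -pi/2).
H = 0

With E = 1, F = 0, G = u^2 + 36, L = 0, M = -6/sqrt(u^2 + 36), N = 0, assemble
  H = (EN − 2FM + GL) / (2(EG − F²)) = 0.
At (u, v) = (7/2, -pi/2): H = 0.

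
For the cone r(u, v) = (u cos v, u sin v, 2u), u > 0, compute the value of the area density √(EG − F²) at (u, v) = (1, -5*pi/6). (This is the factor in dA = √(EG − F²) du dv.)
√(EG − F²)|_{(1, -5*pi/6)} = sqrt(5)

E = 5, F = 0, G = u^2, so EG − F² = 5*u^2. Taking the positive square root: √(EG − F²) = sqrt(5)*Abs(u). At (u, v) = (1, -5*pi/6): sqrt(5).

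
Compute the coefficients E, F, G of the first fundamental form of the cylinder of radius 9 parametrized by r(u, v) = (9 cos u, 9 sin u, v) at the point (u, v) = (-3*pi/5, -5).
E = 81;  F = 0;  G = 1

Partials: r_u = (-9*sin(u), 9*cos(u), 0), r_v = (0, 0, 1). As functions of (u, v):
  E = r_u · r_u = 81,
  F = r_u · r_v = 0,
  G = r_v · r_v = 1.
Evaluating at (u, v) = (-3*pi/5, -5): E = 81, F = 0, G = 1.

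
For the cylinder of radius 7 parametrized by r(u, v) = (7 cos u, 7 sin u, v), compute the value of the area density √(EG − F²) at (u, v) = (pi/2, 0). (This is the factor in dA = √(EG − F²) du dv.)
√(EG − F²)|_{(pi/2, 0)} = 7

E = 49, F = 0, G = 1, so EG − F² = 49. Taking the positive square root: √(EG − F²) = 7. At (u, v) = (pi/2, 0): 7.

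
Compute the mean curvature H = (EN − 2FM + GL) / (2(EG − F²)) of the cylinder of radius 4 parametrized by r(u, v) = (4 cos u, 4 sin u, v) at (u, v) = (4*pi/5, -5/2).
H = -1/8

With E = 16, F = 0, G = 1, L = -4, M = 0, N = 0, assemble
  H = (EN − 2FM + GL) / (2(EG − F²)) = -1/8.
At (u, v) = (4*pi/5, -5/2): H = -1/8.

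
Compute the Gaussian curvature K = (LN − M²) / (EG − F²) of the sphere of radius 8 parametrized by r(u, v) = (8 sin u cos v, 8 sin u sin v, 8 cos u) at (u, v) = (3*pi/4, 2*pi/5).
K = 1/64

Coefficients of the first fundamental form: E = 64, F = 0, G = 64*sin(u)^2.
Coefficients of the second fundamental form: L = -8*sin(u)/Abs(sin(u)), M = 0, N = -8*sin(u)^3/Abs(sin(u)).
Assemble K = (LN − M²)/(EG − F²) = 1/64. At (u, v) = (3*pi/4, 2*pi/5): K = 1/64.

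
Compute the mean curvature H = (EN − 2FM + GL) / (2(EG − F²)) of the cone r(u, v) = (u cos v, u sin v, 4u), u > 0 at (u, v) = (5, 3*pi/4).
H = 2*sqrt(17)/85

With E = 17, F = 0, G = u^2, L = 0, M = 0, N = 4*sqrt(17)*u^2/(17*Abs(u)), assemble
  H = (EN − 2FM + GL) / (2(EG − F²)) = 2*sqrt(17)/(17*Abs(u)).
At (u, v) = (5, 3*pi/4): H = 2*sqrt(17)/85.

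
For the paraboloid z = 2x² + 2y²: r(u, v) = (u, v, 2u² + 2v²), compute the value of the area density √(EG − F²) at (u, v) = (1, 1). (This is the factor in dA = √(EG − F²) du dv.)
√(EG − F²)|_{(1, 1)} = sqrt(33)

E = 16*u^2 + 1, F = 16*u*v, G = 16*v^2 + 1, so EG − F² = 16*u^2 + 16*v^2 + 1. Taking the positive square root: √(EG − F²) = sqrt(16*u^2 + 16*v^2 + 1). At (u, v) = (1, 1): sqrt(33).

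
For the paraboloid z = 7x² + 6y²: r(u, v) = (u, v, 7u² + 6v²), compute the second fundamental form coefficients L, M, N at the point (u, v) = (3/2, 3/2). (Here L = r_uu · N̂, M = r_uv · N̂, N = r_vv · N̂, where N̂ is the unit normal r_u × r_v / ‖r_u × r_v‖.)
L = 7*sqrt(766)/383;  M = 0;  N = 6*sqrt(766)/383

Compute the unit normal N̂(u, v) = (-14*u/sqrt(196*u^2 + 144*v^2 + 1), -12*v/sqrt(196*u^2 + 144*v^2 + 1), 1/sqrt(196*u^2 + 144*v^2 + 1)), and the second partials r_uu, r_uv, r_vv. Take dot products:
  L(u, v) = r_uu · N̂ = 14/sqrt(196*u^2 + 144*v^2 + 1),
  M(u, v) = r_uv · N̂ = 0,
  N(u, v) = r_vv · N̂ = 12/sqrt(196*u^2 + 144*v^2 + 1).
Evaluating at (u, v) = (3/2, 3/2):
  L = 7*sqrt(766)/383, M = 0, N = 6*sqrt(766)/383.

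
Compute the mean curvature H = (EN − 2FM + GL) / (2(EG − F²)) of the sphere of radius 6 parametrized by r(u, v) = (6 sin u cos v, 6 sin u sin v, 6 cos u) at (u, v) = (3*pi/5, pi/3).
H = -1/6

With E = 36, F = 0, G = 36*sin(u)^2, L = -6*sin(u)/Abs(sin(u)), M = 0, N = -6*sin(u)^3/Abs(sin(u)), assemble
  H = (EN − 2FM + GL) / (2(EG − F²)) = -sin(u)/(6*Abs(sin(u))).
At (u, v) = (3*pi/5, pi/3): H = -1/6.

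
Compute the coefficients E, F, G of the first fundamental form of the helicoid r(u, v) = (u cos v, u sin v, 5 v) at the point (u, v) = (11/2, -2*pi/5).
E = 1;  F = 0;  G = 221/4

Partials: r_u = (cos(v), sin(v), 0), r_v = (-u*sin(v), u*cos(v), 5). As functions of (u, v):
  E = r_u · r_u = 1,
  F = r_u · r_v = 0,
  G = r_v · r_v = u^2 + 25.
Evaluating at (u, v) = (11/2, -2*pi/5): E = 1, F = 0, G = 221/4.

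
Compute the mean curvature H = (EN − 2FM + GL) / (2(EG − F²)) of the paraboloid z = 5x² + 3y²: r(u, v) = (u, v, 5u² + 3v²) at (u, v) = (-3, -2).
H = 3428*sqrt(1045)/1092025

With E = 100*u^2 + 1, F = 60*u*v, G = 36*v^2 + 1, L = 10/sqrt(100*u^2 + 36*v^2 + 1), M = 0, N = 6/sqrt(100*u^2 + 36*v^2 + 1), assemble
  H = (EN − 2FM + GL) / (2(EG − F²)) = 4*(75*u^2 + 45*v^2 + 2)/(100*u^2 + 36*v^2 + 1)^(3/2).
At (u, v) = (-3, -2): H = 3428*sqrt(1045)/1092025.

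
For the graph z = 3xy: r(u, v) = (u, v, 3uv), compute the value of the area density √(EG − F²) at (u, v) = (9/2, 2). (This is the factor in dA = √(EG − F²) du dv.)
√(EG − F²)|_{(9/2, 2)} = sqrt(877)/2

E = 9*v^2 + 1, F = 9*u*v, G = 9*u^2 + 1, so EG − F² = 9*u^2 + 9*v^2 + 1. Taking the positive square root: √(EG − F²) = sqrt(9*u^2 + 9*v^2 + 1). At (u, v) = (9/2, 2): sqrt(877)/2.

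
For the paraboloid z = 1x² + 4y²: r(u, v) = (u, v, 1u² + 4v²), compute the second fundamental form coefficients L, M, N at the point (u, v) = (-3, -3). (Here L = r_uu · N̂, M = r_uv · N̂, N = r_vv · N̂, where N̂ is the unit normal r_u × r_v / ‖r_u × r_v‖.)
L = 2*sqrt(613)/613;  M = 0;  N = 8*sqrt(613)/613

Compute the unit normal N̂(u, v) = (-2*u/sqrt(4*u^2 + 64*v^2 + 1), -8*v/sqrt(4*u^2 + 64*v^2 + 1), 1/sqrt(4*u^2 + 64*v^2 + 1)), and the second partials r_uu, r_uv, r_vv. Take dot products:
  L(u, v) = r_uu · N̂ = 2/sqrt(4*u^2 + 64*v^2 + 1),
  M(u, v) = r_uv · N̂ = 0,
  N(u, v) = r_vv · N̂ = 8/sqrt(4*u^2 + 64*v^2 + 1).
Evaluating at (u, v) = (-3, -3):
  L = 2*sqrt(613)/613, M = 0, N = 8*sqrt(613)/613.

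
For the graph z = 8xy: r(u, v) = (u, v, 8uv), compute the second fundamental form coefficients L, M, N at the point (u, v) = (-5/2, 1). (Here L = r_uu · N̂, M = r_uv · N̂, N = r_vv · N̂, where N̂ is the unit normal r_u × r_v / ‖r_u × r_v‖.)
L = 0;  M = 8*sqrt(465)/465;  N = 0

Compute the unit normal N̂(u, v) = (-8*v/sqrt(64*u^2 + 64*v^2 + 1), -8*u/sqrt(64*u^2 + 64*v^2 + 1), 1/sqrt(64*u^2 + 64*v^2 + 1)), and the second partials r_uu, r_uv, r_vv. Take dot products:
  L(u, v) = r_uu · N̂ = 0,
  M(u, v) = r_uv · N̂ = 8/sqrt(64*u^2 + 64*v^2 + 1),
  N(u, v) = r_vv · N̂ = 0.
Evaluating at (u, v) = (-5/2, 1):
  L = 0, M = 8*sqrt(465)/465, N = 0.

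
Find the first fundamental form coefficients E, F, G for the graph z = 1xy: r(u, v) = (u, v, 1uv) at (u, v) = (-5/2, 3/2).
E = 13/4;  F = -15/4;  G = 29/4

Partials: r_u = (1, 0, v), r_v = (0, 1, u). As functions of (u, v):
  E = r_u · r_u = v^2 + 1,
  F = r_u · r_v = u*v,
  G = r_v · r_v = u^2 + 1.
Evaluating at (u, v) = (-5/2, 3/2): E = 13/4, F = -15/4, G = 29/4.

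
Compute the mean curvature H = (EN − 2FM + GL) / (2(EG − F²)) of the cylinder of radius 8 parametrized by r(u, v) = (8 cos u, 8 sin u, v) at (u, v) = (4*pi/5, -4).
H = -1/16

With E = 64, F = 0, G = 1, L = -8, M = 0, N = 0, assemble
  H = (EN − 2FM + GL) / (2(EG − F²)) = -1/16.
At (u, v) = (4*pi/5, -4): H = -1/16.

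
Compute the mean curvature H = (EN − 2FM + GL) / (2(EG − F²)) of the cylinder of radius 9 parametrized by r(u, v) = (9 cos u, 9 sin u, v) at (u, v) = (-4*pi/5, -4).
H = -1/18

With E = 81, F = 0, G = 1, L = -9, M = 0, N = 0, assemble
  H = (EN − 2FM + GL) / (2(EG − F²)) = -1/18.
At (u, v) = (-4*pi/5, -4): H = -1/18.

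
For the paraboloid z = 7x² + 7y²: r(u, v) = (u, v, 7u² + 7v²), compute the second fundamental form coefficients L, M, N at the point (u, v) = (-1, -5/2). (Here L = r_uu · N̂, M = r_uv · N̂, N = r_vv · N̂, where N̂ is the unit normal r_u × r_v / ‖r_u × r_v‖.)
L = 7*sqrt(158)/237;  M = 0;  N = 7*sqrt(158)/237

Compute the unit normal N̂(u, v) = (-14*u/sqrt(196*u^2 + 196*v^2 + 1), -14*v/sqrt(196*u^2 + 196*v^2 + 1), 1/sqrt(196*u^2 + 196*v^2 + 1)), and the second partials r_uu, r_uv, r_vv. Take dot products:
  L(u, v) = r_uu · N̂ = 14/sqrt(196*u^2 + 196*v^2 + 1),
  M(u, v) = r_uv · N̂ = 0,
  N(u, v) = r_vv · N̂ = 14/sqrt(196*u^2 + 196*v^2 + 1).
Evaluating at (u, v) = (-1, -5/2):
  L = 7*sqrt(158)/237, M = 0, N = 7*sqrt(158)/237.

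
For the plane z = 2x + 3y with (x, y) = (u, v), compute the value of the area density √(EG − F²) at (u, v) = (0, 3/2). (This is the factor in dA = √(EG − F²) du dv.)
√(EG − F²)|_{(0, 3/2)} = sqrt(14)

E = 5, F = 6, G = 10, so EG − F² = 14. Taking the positive square root: √(EG − F²) = sqrt(14). At (u, v) = (0, 3/2): sqrt(14).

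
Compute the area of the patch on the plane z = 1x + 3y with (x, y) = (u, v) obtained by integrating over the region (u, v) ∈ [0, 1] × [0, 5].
Area = 5*sqrt(11)

Area = ∫∫ √(EG − F²) du dv with √(EG − F²) = sqrt(11). Integrating over [0, 1] × [0, 5] gives 5*sqrt(11).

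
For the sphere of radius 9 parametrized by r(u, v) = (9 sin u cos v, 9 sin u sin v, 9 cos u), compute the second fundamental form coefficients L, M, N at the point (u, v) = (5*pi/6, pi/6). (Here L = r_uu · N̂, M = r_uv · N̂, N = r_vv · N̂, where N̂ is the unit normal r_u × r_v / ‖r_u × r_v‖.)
L = -9;  M = 0;  N = -9/4

Compute the unit normal N̂(u, v) = (sin(u)^2*cos(v)/Abs(sin(u)), sin(u)^2*sin(v)/Abs(sin(u)), sin(2*u)/(2*Abs(sin(u)))), and the second partials r_uu, r_uv, r_vv. Take dot products:
  L(u, v) = r_uu · N̂ = -9*sin(u)/Abs(sin(u)),
  M(u, v) = r_uv · N̂ = 0,
  N(u, v) = r_vv · N̂ = -9*sin(u)^3/Abs(sin(u)).
Evaluating at (u, v) = (5*pi/6, pi/6):
  L = -9, M = 0, N = -9/4.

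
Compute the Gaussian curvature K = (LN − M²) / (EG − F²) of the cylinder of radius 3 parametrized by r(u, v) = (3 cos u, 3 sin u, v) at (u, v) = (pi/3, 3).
K = 0

Coefficients of the first fundamental form: E = 9, F = 0, G = 1.
Coefficients of the second fundamental form: L = -3, M = 0, N = 0.
Assemble K = (LN − M²)/(EG − F²) = 0. At (u, v) = (pi/3, 3): K = 0.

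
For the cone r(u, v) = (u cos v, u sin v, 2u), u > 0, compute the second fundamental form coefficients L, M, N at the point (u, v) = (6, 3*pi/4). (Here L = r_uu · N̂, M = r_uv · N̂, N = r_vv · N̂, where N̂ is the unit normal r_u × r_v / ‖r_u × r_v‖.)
L = 0;  M = 0;  N = 12*sqrt(5)/5

Compute the unit normal N̂(u, v) = (-2*sqrt(5)*u*cos(v)/(5*Abs(u)), -2*sqrt(5)*u*sin(v)/(5*Abs(u)), sqrt(5)*u/(5*Abs(u))), and the second partials r_uu, r_uv, r_vv. Take dot products:
  L(u, v) = r_uu · N̂ = 0,
  M(u, v) = r_uv · N̂ = 0,
  N(u, v) = r_vv · N̂ = 2*sqrt(5)*u^2/(5*Abs(u)).
Evaluating at (u, v) = (6, 3*pi/4):
  L = 0, M = 0, N = 12*sqrt(5)/5.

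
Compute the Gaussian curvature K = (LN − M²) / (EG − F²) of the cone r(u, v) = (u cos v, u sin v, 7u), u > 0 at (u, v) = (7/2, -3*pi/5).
K = 0

Coefficients of the first fundamental form: E = 50, F = 0, G = u^2.
Coefficients of the second fundamental form: L = 0, M = 0, N = 7*sqrt(2)*u^2/(10*Abs(u)).
Assemble K = (LN − M²)/(EG − F²) = 0. At (u, v) = (7/2, -3*pi/5): K = 0.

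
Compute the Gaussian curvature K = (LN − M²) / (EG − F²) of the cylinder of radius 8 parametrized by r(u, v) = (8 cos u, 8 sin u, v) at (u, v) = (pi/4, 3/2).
K = 0

Coefficients of the first fundamental form: E = 64, F = 0, G = 1.
Coefficients of the second fundamental form: L = -8, M = 0, N = 0.
Assemble K = (LN − M²)/(EG − F²) = 0. At (u, v) = (pi/4, 3/2): K = 0.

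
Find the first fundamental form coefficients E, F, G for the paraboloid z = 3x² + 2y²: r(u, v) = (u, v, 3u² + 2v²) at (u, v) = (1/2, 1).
E = 10;  F = 12;  G = 17

Partials: r_u = (1, 0, 6*u), r_v = (0, 1, 4*v). As functions of (u, v):
  E = r_u · r_u = 36*u^2 + 1,
  F = r_u · r_v = 24*u*v,
  G = r_v · r_v = 16*v^2 + 1.
Evaluating at (u, v) = (1/2, 1): E = 10, F = 12, G = 17.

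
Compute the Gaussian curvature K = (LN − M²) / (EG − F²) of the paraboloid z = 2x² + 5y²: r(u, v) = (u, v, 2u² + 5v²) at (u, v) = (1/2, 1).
K = 8/2205

Coefficients of the first fundamental form: E = 16*u^2 + 1, F = 40*u*v, G = 100*v^2 + 1.
Coefficients of the second fundamental form: L = 4/sqrt(16*u^2 + 100*v^2 + 1), M = 0, N = 10/sqrt(16*u^2 + 100*v^2 + 1).
Assemble K = (LN − M²)/(EG − F²) = 40/(256*u^4 + 3200*u^2*v^2 + 32*u^2 + 10000*v^4 + 200*v^2 + 1). At (u, v) = (1/2, 1): K = 8/2205.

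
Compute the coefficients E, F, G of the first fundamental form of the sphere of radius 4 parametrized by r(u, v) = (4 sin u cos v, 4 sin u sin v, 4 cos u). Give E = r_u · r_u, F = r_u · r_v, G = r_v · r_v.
E = 16;  F = 0;  G = 16*sin(u)^2

Compute partials: r_u = (4*cos(u)*cos(v), 4*sin(v)*cos(u), -4*sin(u)), r_v = (-4*sin(u)*sin(v), 4*sin(u)*cos(v), 0). Then
  E = r_u · r_u = 16,
  F = r_u · r_v = 0,
  G = r_v · r_v = 16*sin(u)^2.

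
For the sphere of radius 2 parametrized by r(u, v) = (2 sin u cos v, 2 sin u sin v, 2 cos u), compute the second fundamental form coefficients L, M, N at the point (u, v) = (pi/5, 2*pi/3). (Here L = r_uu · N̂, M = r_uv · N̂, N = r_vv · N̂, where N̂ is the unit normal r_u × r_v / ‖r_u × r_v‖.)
L = -2;  M = 0;  N = -5/4 + sqrt(5)/4

Compute the unit normal N̂(u, v) = (sin(u)^2*cos(v)/Abs(sin(u)), sin(u)^2*sin(v)/Abs(sin(u)), sin(2*u)/(2*Abs(sin(u)))), and the second partials r_uu, r_uv, r_vv. Take dot products:
  L(u, v) = r_uu · N̂ = -2*sin(u)/Abs(sin(u)),
  M(u, v) = r_uv · N̂ = 0,
  N(u, v) = r_vv · N̂ = -2*sin(u)^3/Abs(sin(u)).
Evaluating at (u, v) = (pi/5, 2*pi/3):
  L = -2, M = 0, N = -5/4 + sqrt(5)/4.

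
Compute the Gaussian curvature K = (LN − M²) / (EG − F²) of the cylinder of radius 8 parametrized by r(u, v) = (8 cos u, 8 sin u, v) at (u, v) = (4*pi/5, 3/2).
K = 0

Coefficients of the first fundamental form: E = 64, F = 0, G = 1.
Coefficients of the second fundamental form: L = -8, M = 0, N = 0.
Assemble K = (LN − M²)/(EG − F²) = 0. At (u, v) = (4*pi/5, 3/2): K = 0.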